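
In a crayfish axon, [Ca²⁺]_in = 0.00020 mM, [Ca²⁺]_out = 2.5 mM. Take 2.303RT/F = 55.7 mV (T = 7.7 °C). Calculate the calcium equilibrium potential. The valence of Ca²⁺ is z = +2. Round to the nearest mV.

114 mV

E = (55.7/z) · log₁₀([Ca²⁺]_out/[Ca²⁺]_in) with z = +2.
= (55.7/2) · log₁₀(2.5/0.00020) = 27.85 · log₁₀(1.25e+04)
= 27.85 · (4.0969) = 114.10 mV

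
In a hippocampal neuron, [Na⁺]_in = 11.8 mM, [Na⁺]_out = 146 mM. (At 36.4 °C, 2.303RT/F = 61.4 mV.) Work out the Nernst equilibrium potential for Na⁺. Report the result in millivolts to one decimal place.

E = (61.4/z) · log₁₀([Na⁺]_out/[Na⁺]_in) with z = +1.
= (61.4/1) · log₁₀(146/11.8) = 61.40 · log₁₀(12.37)
= 61.40 · (1.0925) = 67.08 mV

67.1 mV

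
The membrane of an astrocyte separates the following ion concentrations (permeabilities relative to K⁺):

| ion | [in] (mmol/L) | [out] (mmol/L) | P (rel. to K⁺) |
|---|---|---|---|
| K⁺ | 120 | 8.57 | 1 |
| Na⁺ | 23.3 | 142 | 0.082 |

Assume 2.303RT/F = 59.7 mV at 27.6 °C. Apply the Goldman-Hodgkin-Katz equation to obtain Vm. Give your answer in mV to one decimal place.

Vm = 59.7 · log₁₀[(Σ P·[cation]ₒ + Σ P·[anion]ᵢ) / (Σ P·[cation]ᵢ + Σ P·[anion]ₒ)]
Numerator = 1×8.57 + 0.082×142 = 20.21
Denominator = 1×120 + 0.082×23.3 = 121.9
Vm = 59.7 · log₁₀(0.16581) = 59.7 × (-0.7804) = -46.59 mV

-46.6 mV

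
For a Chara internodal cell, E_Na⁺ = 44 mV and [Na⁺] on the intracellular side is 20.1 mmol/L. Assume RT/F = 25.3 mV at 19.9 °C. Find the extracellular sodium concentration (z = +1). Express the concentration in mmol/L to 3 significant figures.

114 mmol/L

Nernst: E = (25.3/1) · ln([out]/[in]), so ln([out]/[in]) = 44.0 × 1 / 25.3 = 1.7391.
[out]/[in] = e^(1.7391) = 5.692.
[out] = 5.692 × 20.1 = 114.4 mmol/L.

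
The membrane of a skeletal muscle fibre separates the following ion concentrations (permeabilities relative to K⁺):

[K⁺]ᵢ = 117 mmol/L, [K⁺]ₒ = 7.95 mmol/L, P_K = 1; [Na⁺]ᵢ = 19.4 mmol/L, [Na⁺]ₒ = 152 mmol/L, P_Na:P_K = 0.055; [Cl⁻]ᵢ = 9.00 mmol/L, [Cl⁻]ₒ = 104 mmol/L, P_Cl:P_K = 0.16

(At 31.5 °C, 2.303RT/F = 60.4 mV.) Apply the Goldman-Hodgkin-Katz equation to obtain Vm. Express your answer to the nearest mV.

Vm = 60.4 · log₁₀[(Σ P·[cation]ₒ + Σ P·[anion]ᵢ) / (Σ P·[cation]ᵢ + Σ P·[anion]ₒ)]
Numerator = 1×7.95 + 0.055×152 + 0.16×9.00 = 17.75
Denominator = 1×117 + 0.055×19.4 + 0.16×104 = 134.7
Vm = 60.4 · log₁₀(0.13177) = 60.4 × (-0.8802) = -53.16 mV

-53 mV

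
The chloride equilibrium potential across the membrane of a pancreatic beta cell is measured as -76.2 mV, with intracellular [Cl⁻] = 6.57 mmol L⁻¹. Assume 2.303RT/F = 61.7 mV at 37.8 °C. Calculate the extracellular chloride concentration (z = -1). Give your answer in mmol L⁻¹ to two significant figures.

Nernst: E = (61.7/-1) · log₁₀([out]/[in]), so log₁₀([out]/[in]) = -76.2 × -1 / 61.7 = 1.2350.
[out]/[in] = 10^(1.2350) = 17.18.
[out] = 17.18 × 6.57 = 112.9 mmol L⁻¹.

110 mmol L⁻¹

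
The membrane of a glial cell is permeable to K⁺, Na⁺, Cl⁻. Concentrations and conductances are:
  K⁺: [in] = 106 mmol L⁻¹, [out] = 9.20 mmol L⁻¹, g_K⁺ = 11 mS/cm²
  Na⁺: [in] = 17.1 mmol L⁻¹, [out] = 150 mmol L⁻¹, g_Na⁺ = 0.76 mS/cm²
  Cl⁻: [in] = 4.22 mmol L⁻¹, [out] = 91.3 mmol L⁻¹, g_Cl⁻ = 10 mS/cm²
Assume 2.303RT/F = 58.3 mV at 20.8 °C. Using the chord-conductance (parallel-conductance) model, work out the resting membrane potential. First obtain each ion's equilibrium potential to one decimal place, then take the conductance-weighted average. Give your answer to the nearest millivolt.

E_K⁺ = (58.3/1)·log₁₀(9.20/106) = -61.9 mV
E_Na⁺ = (58.3/1)·log₁₀(150/17.1) = 55.0 mV
E_Cl⁻ = (58.3/-1)·log₁₀(91.3/4.22) = -77.8 mV
Vm = (Σ gᵢEᵢ)/(Σ gᵢ) = (11·-61.9 + 0.76·55.0 + 10·-77.8) / (11 + 0.76 + 10)
= -1417.10 / 21.76 = -65.12 mV

-65 mV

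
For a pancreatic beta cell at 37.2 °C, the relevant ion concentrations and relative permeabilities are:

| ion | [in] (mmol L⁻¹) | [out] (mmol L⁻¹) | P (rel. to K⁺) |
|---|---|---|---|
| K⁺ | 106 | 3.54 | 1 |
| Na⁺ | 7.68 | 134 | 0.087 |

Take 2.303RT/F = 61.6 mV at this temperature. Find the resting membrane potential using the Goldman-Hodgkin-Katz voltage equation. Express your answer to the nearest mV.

-52 mV

Vm = 61.6 · log₁₀[(Σ P·[cation]ₒ + Σ P·[anion]ᵢ) / (Σ P·[cation]ᵢ + Σ P·[anion]ₒ)]
Numerator = 1×3.54 + 0.087×134 = 15.2
Denominator = 1×106 + 0.087×7.68 = 106.7
Vm = 61.6 · log₁₀(0.14248) = 61.6 × (-0.8462) = -52.13 mV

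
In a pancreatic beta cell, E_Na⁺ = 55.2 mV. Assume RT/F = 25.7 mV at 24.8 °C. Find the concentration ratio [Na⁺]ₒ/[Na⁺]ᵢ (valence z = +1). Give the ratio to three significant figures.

8.57

ln([out]/[in]) = E·z/(25.7) = 55.2 × 1 / 25.7 = 2.1479
[out]/[in] = e^(2.1479) = 8.567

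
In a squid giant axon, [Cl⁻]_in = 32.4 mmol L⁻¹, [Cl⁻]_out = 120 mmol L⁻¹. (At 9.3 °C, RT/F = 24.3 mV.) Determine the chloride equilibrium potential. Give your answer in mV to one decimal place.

-31.8 mV

E = (24.3/z) · ln([Cl⁻]_out/[Cl⁻]_in) with z = -1.
For an anion, dividing by z = -1 reverses the sign.
= (24.3/-1) · ln(120/32.4) = -24.30 · ln(3.704)
= -24.30 · (1.3093) = -31.82 mV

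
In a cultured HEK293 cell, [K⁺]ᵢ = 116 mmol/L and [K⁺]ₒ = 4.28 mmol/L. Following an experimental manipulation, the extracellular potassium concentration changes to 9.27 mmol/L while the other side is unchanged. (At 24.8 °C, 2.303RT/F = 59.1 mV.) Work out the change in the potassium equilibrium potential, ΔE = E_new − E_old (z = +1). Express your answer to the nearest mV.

E_old = (59.1/1)·log₁₀(4.28/116) = -84.69 mV
E_new = (59.1/1)·log₁₀(9.27/116) = -64.86 mV
ΔE = -64.86 − (-84.69) = 19.84 mV

20 mV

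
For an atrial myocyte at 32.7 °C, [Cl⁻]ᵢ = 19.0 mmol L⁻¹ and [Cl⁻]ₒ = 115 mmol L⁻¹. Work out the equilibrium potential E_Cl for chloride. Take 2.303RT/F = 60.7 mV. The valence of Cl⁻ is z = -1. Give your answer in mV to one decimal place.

E = (60.7/z) · log₁₀([Cl⁻]_out/[Cl⁻]_in) with z = -1.
For an anion, dividing by z = -1 reverses the sign.
= (60.7/-1) · log₁₀(115/19.0) = -60.70 · log₁₀(6.053)
= -60.70 · (0.7819) = -47.46 mV

-47.5 mV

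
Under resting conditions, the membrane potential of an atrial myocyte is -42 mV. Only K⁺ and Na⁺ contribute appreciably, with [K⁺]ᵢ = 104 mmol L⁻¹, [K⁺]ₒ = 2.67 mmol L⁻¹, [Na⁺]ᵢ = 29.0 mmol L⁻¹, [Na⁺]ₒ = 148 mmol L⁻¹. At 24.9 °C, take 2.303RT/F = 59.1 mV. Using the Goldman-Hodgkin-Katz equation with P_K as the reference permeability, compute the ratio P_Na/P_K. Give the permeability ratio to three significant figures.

0.123

Let α = P_Na/P_K. GHK: Vm = 59.1·log₁₀[(Kₒ + α·Naₒ)/(Kᵢ + α·Naᵢ)].
10^(Vm/59.1) = 10^(-42.0/59.1) = 0.19469
So 0.19469·(Kᵢ + α·Naᵢ) = Kₒ + α·Naₒ → α = (0.19469·104.0 − 2.67) / (148.0 − 0.19469·29.0)
α = (20.25 − 2.67) / (148.0 − 5.646) = 17.58/142.4 = 0.1235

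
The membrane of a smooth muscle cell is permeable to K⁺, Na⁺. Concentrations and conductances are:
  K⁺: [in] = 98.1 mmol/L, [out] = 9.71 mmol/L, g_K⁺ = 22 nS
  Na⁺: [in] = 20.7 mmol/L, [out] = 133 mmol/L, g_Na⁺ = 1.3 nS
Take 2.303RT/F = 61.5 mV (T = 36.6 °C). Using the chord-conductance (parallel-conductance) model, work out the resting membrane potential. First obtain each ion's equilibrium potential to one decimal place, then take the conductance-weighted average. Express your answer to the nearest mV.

E_K⁺ = (61.5/1)·log₁₀(9.71/98.1) = -61.8 mV
E_Na⁺ = (61.5/1)·log₁₀(133/20.7) = 49.7 mV
Vm = (Σ gᵢEᵢ)/(Σ gᵢ) = (22·-61.8 + 1.3·49.7) / (22 + 1.3)
= -1294.99 / 23.3 = -55.58 mV

-56 mV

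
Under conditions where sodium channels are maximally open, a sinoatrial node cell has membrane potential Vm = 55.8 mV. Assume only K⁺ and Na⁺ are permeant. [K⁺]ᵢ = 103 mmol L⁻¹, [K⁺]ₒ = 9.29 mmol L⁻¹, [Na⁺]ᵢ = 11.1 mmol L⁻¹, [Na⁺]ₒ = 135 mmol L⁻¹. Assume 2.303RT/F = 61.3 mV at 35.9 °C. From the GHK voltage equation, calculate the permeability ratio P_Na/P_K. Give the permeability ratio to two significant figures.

Let α = P_Na/P_K. GHK: Vm = 61.3·log₁₀[(Kₒ + α·Naₒ)/(Kᵢ + α·Naᵢ)].
10^(Vm/61.3) = 10^(55.8/61.3) = 8.1335
So 8.1335·(Kᵢ + α·Naᵢ) = Kₒ + α·Naₒ → α = (8.1335·103.0 − 9.29) / (135.0 − 8.1335·11.1)
α = (837.8 − 9.29) / (135.0 − 90.28) = 828.5/44.72 = 18.53

19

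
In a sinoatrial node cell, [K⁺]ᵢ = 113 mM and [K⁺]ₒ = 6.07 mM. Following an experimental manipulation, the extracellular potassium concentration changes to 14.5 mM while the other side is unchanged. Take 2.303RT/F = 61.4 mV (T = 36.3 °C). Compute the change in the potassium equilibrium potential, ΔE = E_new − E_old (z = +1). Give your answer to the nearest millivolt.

E_old = (61.4/1)·log₁₀(6.07/113) = -77.97 mV
E_new = (61.4/1)·log₁₀(14.5/113) = -54.75 mV
ΔE = -54.75 − (-77.97) = 23.22 mV

23 mV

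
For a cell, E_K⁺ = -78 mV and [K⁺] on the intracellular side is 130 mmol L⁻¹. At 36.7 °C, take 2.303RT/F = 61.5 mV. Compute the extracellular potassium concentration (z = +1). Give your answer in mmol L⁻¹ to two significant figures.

7.0 mmol L⁻¹

Nernst: E = (61.5/1) · log₁₀([out]/[in]), so log₁₀([out]/[in]) = -78.0 × 1 / 61.5 = -1.2683.
[out]/[in] = 10^(-1.2683) = 0.05391.
[out] = 0.05391 × 130 = 7.009 mmol L⁻¹.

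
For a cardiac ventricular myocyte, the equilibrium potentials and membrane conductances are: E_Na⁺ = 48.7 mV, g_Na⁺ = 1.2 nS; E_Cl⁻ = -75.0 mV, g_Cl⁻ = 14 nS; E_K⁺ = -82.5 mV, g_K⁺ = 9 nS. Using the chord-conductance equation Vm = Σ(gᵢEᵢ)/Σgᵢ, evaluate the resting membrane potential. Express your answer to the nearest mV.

-72 mV

Σ gᵢEᵢ = 1.2·(48.7) + 14·(-75.0) + 9·(-82.5) = -1734.06
Σ gᵢ = 1.2 + 14 + 9 = 24.2
Vm = -1734.06 / 24.2 = -71.66 mV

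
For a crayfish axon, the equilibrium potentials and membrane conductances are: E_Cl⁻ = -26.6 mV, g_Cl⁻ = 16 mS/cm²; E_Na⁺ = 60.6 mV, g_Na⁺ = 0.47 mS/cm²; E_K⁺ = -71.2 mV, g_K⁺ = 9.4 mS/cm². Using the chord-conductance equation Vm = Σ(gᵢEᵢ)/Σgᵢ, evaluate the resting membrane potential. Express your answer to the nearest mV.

-41 mV

Σ gᵢEᵢ = 16·(-26.6) + 0.47·(60.6) + 9.4·(-71.2) = -1066.40
Σ gᵢ = 16 + 0.47 + 9.4 = 25.87
Vm = -1066.40 / 25.87 = -41.22 mV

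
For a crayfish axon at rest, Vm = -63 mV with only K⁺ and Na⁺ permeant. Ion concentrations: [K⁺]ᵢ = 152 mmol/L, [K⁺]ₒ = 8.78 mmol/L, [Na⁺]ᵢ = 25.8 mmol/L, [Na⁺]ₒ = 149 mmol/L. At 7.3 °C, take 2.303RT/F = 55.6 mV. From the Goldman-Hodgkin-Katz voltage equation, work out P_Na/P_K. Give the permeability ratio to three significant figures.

Let α = P_Na/P_K. GHK: Vm = 55.6·log₁₀[(Kₒ + α·Naₒ)/(Kᵢ + α·Naᵢ)].
10^(Vm/55.6) = 10^(-63.0/55.6) = 0.073605
So 0.073605·(Kᵢ + α·Naᵢ) = Kₒ + α·Naₒ → α = (0.073605·152.0 − 8.78) / (149.0 − 0.073605·25.8)
α = (11.19 − 8.78) / (149.0 − 1.899) = 2.408/147.1 = 0.01637

0.0164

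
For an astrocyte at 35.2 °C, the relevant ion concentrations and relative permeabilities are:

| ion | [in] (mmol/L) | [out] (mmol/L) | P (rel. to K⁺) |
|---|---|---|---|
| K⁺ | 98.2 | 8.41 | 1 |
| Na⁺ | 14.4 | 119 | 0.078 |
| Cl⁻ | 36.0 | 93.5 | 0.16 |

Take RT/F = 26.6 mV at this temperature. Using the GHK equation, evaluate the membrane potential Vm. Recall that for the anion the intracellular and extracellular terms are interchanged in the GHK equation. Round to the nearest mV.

-42 mV

Vm = 26.6 · ln[(Σ P·[cation]ₒ + Σ P·[anion]ᵢ) / (Σ P·[cation]ᵢ + Σ P·[anion]ₒ)]
Numerator = 1×8.41 + 0.078×119 + 0.16×36.0 = 23.45
Denominator = 1×98.2 + 0.078×14.4 + 0.16×93.5 = 114.3
Vm = 26.6 · ln(0.20521) = 26.6 × (-1.5837) = -42.13 mV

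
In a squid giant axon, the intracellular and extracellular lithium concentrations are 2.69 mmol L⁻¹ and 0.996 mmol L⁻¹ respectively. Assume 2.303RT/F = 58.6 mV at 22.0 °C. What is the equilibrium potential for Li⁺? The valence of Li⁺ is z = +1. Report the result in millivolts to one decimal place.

E = (58.6/z) · log₁₀([Li⁺]_out/[Li⁺]_in) with z = +1.
= (58.6/1) · log₁₀(0.996/2.69) = 58.60 · log₁₀(0.3703)
= 58.60 · (-0.4315) = -25.29 mV

-25.3 mV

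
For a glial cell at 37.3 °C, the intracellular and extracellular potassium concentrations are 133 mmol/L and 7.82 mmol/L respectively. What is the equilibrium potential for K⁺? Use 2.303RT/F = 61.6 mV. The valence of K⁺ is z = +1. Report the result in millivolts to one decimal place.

-75.8 mV

E = (61.6/z) · log₁₀([K⁺]_out/[K⁺]_in) with z = +1.
= (61.6/1) · log₁₀(7.82/133) = 61.60 · log₁₀(0.0588)
= 61.60 · (-1.2306) = -75.81 mV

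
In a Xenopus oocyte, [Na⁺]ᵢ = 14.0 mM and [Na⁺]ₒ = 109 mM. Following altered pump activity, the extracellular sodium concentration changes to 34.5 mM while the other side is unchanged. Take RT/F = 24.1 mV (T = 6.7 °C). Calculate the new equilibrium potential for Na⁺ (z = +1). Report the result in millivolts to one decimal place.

21.7 mV

After the shift: [Na⁺]_out = 34.5, [Na⁺]_in = 14.0 mM.
E_new = (24.1/1)·ln(34.5/14.0) = 24.10 · (0.9019) = 21.74 mV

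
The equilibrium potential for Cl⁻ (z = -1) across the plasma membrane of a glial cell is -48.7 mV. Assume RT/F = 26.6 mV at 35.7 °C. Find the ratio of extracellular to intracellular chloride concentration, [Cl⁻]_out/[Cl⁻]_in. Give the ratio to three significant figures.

ln([out]/[in]) = E·z/(26.6) = -48.7 × -1 / 26.6 = 1.8308
[out]/[in] = e^(1.8308) = 6.239

6.24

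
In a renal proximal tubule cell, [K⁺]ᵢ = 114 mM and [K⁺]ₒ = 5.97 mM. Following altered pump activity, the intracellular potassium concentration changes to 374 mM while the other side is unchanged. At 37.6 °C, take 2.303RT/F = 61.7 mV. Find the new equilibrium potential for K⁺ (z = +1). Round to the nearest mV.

-111 mV

After the shift: [K⁺]_out = 5.97, [K⁺]_in = 374 mM.
E_new = (61.7/1)·log₁₀(5.97/374) = 61.70 · (-1.7969) = -110.87 mV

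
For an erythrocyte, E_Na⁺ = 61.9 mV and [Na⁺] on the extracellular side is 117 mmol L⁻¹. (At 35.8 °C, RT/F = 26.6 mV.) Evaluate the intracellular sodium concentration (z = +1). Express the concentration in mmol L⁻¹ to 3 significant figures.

Nernst: E = (26.6/1) · ln([out]/[in]), so ln([out]/[in]) = 61.9 × 1 / 26.6 = 2.3271.
[out]/[in] = e^(2.3271) = 10.25.
[in] = 117 / 10.25 = 11.42 mmol L⁻¹.

11.4 mmol L⁻¹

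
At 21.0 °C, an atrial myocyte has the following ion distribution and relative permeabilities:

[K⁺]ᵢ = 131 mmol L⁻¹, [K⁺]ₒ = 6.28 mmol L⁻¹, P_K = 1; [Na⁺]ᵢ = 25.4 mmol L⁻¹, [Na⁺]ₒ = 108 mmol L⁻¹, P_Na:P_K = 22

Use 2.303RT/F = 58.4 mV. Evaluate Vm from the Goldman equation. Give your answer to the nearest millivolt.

Vm = 58.4 · log₁₀[(Σ P·[cation]ₒ + Σ P·[anion]ᵢ) / (Σ P·[cation]ᵢ + Σ P·[anion]ₒ)]
Numerator = 1×6.28 + 22×108 = 2382
Denominator = 1×131 + 22×25.4 = 689.8
Vm = 58.4 · log₁₀(3.4536) = 58.4 × (0.5383) = 31.43 mV

31 mV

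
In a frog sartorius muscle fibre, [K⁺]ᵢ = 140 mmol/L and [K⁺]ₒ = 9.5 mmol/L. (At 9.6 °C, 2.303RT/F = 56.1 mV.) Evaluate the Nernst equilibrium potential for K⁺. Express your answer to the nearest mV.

E = (56.1/z) · log₁₀([K⁺]_out/[K⁺]_in) with z = +1.
= (56.1/1) · log₁₀(9.5/140) = 56.10 · log₁₀(0.06786)
= 56.10 · (-1.1684) = -65.55 mV

-66 mV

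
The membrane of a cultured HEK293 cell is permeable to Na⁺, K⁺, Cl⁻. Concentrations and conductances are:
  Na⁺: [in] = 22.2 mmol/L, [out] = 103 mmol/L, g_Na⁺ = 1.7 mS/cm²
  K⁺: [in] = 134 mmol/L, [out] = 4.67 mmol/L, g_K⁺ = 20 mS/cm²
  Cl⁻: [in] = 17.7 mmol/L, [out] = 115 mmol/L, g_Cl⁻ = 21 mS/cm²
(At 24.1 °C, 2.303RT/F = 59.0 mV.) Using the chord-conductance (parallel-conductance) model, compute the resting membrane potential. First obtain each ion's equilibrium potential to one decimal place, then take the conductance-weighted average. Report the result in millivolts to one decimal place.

-62.3 mV

E_Na⁺ = (59.0/1)·log₁₀(103/22.2) = 39.3 mV
E_K⁺ = (59.0/1)·log₁₀(4.67/134) = -86.0 mV
E_Cl⁻ = (59.0/-1)·log₁₀(115/17.7) = -48.0 mV
Vm = (Σ gᵢEᵢ)/(Σ gᵢ) = (1.7·39.3 + 20·-86.0 + 21·-48.0) / (1.7 + 20 + 21)
= -2661.19 / 42.7 = -62.32 mV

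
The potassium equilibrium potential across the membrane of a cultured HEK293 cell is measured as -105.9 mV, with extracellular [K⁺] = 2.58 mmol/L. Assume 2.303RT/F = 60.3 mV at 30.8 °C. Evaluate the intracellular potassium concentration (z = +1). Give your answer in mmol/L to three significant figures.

Nernst: E = (60.3/1) · log₁₀([out]/[in]), so log₁₀([out]/[in]) = -105.9 × 1 / 60.3 = -1.7562.
[out]/[in] = 10^(-1.7562) = 0.01753.
[in] = 2.58 / 0.01753 = 147.2 mmol/L.

147 mmol/L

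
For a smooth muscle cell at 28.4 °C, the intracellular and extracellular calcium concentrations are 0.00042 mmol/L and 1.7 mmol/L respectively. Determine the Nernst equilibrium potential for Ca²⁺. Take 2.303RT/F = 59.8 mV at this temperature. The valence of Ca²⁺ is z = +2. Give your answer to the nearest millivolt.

E = (59.8/z) · log₁₀([Ca²⁺]_out/[Ca²⁺]_in) with z = +2.
= (59.8/2) · log₁₀(1.7/0.00042) = 29.90 · log₁₀(4048)
= 29.90 · (3.6072) = 107.86 mV

108 mV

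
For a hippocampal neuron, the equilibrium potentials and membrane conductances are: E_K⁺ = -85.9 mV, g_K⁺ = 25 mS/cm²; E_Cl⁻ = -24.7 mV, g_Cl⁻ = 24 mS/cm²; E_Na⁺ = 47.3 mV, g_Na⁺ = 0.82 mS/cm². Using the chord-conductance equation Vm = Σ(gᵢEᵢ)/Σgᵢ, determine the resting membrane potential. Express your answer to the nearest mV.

-54 mV

Σ gᵢEᵢ = 25·(-85.9) + 24·(-24.7) + 0.82·(47.3) = -2701.51
Σ gᵢ = 25 + 24 + 0.82 = 49.82
Vm = -2701.51 / 49.82 = -54.23 mV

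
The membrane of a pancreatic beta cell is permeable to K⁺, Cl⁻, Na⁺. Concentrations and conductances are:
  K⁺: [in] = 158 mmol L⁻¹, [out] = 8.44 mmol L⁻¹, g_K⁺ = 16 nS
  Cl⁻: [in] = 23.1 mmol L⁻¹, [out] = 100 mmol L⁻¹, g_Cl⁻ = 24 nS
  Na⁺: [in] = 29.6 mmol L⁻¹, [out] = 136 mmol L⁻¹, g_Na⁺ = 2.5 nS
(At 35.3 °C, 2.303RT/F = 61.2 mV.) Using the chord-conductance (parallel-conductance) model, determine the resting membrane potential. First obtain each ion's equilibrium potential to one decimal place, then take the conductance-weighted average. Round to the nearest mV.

-49 mV

E_K⁺ = (61.2/1)·log₁₀(8.44/158) = -77.9 mV
E_Cl⁻ = (61.2/-1)·log₁₀(100/23.1) = -38.9 mV
E_Na⁺ = (61.2/1)·log₁₀(136/29.6) = 40.5 mV
Vm = (Σ gᵢEᵢ)/(Σ gᵢ) = (16·-77.9 + 24·-38.9 + 2.5·40.5) / (16 + 24 + 2.5)
= -2078.75 / 42.5 = -48.91 mV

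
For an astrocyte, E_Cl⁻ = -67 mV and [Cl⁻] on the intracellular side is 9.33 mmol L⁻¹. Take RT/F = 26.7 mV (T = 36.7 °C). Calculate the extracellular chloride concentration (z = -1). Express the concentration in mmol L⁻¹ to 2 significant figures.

110 mmol L⁻¹

Nernst: E = (26.7/-1) · ln([out]/[in]), so ln([out]/[in]) = -67.0 × -1 / 26.7 = 2.5094.
[out]/[in] = e^(2.5094) = 12.3.
[out] = 12.3 × 9.33 = 114.7 mmol L⁻¹.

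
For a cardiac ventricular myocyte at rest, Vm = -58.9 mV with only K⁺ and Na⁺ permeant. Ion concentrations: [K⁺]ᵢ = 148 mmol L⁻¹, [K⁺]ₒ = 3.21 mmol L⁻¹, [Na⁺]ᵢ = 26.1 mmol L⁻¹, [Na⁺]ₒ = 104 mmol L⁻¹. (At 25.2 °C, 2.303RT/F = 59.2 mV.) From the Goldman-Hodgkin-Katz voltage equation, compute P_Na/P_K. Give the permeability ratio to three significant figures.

Let α = P_Na/P_K. GHK: Vm = 59.2·log₁₀[(Kₒ + α·Naₒ)/(Kᵢ + α·Naᵢ)].
10^(Vm/59.2) = 10^(-58.9/59.2) = 0.10117
So 0.10117·(Kᵢ + α·Naᵢ) = Kₒ + α·Naₒ → α = (0.10117·148.0 − 3.21) / (104.0 − 0.10117·26.1)
α = (14.97 − 3.21) / (104.0 − 2.641) = 11.76/101.4 = 0.1161

0.116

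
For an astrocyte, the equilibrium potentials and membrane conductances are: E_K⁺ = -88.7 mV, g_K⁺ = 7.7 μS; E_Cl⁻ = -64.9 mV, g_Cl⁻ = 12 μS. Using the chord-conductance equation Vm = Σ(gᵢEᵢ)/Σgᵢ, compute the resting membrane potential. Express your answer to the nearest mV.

Σ gᵢEᵢ = 7.7·(-88.7) + 12·(-64.9) = -1461.79
Σ gᵢ = 7.7 + 12 = 19.7
Vm = -1461.79 / 19.7 = -74.20 mV

-74 mV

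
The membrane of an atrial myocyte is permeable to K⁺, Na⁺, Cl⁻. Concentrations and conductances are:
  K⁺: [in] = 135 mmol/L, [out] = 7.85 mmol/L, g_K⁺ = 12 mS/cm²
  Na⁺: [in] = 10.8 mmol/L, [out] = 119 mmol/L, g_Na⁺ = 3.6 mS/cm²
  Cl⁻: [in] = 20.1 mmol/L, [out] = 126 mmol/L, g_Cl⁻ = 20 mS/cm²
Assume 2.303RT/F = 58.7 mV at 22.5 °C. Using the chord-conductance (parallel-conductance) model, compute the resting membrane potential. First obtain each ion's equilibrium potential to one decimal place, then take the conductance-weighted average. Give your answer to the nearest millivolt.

E_K⁺ = (58.7/1)·log₁₀(7.85/135) = -72.5 mV
E_Na⁺ = (58.7/1)·log₁₀(119/10.8) = 61.2 mV
E_Cl⁻ = (58.7/-1)·log₁₀(126/20.1) = -46.8 mV
Vm = (Σ gᵢEᵢ)/(Σ gᵢ) = (12·-72.5 + 3.6·61.2 + 20·-46.8) / (12 + 3.6 + 20)
= -1585.68 / 35.6 = -44.54 mV

-45 mV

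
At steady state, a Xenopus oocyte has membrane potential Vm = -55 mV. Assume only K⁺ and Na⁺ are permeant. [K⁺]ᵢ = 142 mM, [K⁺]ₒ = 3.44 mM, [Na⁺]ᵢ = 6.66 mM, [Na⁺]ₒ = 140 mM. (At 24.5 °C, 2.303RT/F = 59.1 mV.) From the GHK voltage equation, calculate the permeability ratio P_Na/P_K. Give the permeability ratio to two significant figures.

Let α = P_Na/P_K. GHK: Vm = 59.1·log₁₀[(Kₒ + α·Naₒ)/(Kᵢ + α·Naᵢ)].
10^(Vm/59.1) = 10^(-55.0/59.1) = 0.11732
So 0.11732·(Kᵢ + α·Naᵢ) = Kₒ + α·Naₒ → α = (0.11732·142.0 − 3.44) / (140.0 − 0.11732·6.66)
α = (16.66 − 3.44) / (140.0 − 0.7814) = 13.22/139.2 = 0.09496

0.095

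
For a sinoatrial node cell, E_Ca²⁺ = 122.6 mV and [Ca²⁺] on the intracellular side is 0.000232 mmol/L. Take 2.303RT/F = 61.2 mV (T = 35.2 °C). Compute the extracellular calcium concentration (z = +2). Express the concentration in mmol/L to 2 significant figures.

2.4 mmol/L

Nernst: E = (61.2/2) · log₁₀([out]/[in]), so log₁₀([out]/[in]) = 122.6 × 2 / 61.2 = 4.0065.
[out]/[in] = 10^(4.0065) = 1.015e+04.
[out] = 1.015e+04 × 0.000232 = 2.355 mmol/L.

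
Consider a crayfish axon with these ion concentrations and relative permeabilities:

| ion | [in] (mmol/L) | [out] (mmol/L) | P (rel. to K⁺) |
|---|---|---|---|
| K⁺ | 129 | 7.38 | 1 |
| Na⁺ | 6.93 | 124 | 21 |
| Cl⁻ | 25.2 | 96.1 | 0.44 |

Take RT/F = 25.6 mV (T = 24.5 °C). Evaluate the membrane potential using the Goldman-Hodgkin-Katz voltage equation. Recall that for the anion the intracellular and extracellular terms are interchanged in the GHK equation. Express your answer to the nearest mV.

54 mV

Vm = 25.6 · ln[(Σ P·[cation]ₒ + Σ P·[anion]ᵢ) / (Σ P·[cation]ᵢ + Σ P·[anion]ₒ)]
Numerator = 1×7.38 + 21×124 + 0.44×25.2 = 2622
Denominator = 1×129 + 21×6.93 + 0.44×96.1 = 316.8
Vm = 25.6 · ln(8.2776) = 25.6 × (2.1136) = 54.11 mV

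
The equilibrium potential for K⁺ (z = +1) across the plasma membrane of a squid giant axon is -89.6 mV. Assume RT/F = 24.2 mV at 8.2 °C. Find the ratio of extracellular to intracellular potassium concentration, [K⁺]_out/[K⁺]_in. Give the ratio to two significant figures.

ln([out]/[in]) = E·z/(24.2) = -89.6 × 1 / 24.2 = -3.7025
[out]/[in] = e^(-3.7025) = 0.02466

0.025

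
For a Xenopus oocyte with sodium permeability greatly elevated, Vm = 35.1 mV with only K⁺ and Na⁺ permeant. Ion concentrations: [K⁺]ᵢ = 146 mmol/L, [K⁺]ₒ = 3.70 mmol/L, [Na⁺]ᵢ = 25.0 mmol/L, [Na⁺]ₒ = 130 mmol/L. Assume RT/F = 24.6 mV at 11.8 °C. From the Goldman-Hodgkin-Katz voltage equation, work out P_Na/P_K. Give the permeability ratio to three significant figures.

23.4

Let α = P_Na/P_K. GHK: Vm = 24.6·ln[(Kₒ + α·Naₒ)/(Kᵢ + α·Naᵢ)].
e^(Vm/24.6) = e^(35.1/24.6) = 4.1655
So 4.1655·(Kᵢ + α·Naᵢ) = Kₒ + α·Naₒ → α = (4.1655·146.0 − 3.7) / (130.0 − 4.1655·25.0)
α = (608.2 − 3.7) / (130.0 − 104.1) = 604.5/25.86 = 23.37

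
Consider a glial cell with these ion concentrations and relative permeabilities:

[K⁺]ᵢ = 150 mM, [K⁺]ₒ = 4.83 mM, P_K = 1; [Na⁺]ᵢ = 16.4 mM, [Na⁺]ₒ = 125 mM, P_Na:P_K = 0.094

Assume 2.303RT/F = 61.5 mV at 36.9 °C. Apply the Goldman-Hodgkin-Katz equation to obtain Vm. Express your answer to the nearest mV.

-59 mV

Vm = 61.5 · log₁₀[(Σ P·[cation]ₒ + Σ P·[anion]ᵢ) / (Σ P·[cation]ᵢ + Σ P·[anion]ₒ)]
Numerator = 1×4.83 + 0.094×125 = 16.58
Denominator = 1×150 + 0.094×16.4 = 151.5
Vm = 61.5 · log₁₀(0.10941) = 61.5 × (-0.9609) = -59.10 mV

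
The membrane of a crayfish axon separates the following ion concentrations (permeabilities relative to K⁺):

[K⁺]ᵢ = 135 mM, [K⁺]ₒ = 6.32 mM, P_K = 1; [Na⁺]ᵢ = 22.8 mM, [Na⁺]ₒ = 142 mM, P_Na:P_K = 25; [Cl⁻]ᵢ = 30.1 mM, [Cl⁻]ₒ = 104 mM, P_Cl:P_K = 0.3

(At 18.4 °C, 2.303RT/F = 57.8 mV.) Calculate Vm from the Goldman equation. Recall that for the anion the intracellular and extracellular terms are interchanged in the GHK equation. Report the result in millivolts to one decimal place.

Vm = 57.8 · log₁₀[(Σ P·[cation]ₒ + Σ P·[anion]ᵢ) / (Σ P·[cation]ᵢ + Σ P·[anion]ₒ)]
Numerator = 1×6.32 + 25×142 + 0.3×30.1 = 3565
Denominator = 1×135 + 25×22.8 + 0.3×104 = 736.2
Vm = 57.8 · log₁₀(4.8429) = 57.8 × (0.6851) = 39.60 mV

39.6 mV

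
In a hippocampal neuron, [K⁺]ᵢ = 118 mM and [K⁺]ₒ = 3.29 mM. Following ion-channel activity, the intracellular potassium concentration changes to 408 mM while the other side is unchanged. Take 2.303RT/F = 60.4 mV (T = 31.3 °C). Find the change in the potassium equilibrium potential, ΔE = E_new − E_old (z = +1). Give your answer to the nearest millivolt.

-33 mV

E_old = (60.4/1)·log₁₀(3.29/118) = -93.90 mV
E_new = (60.4/1)·log₁₀(3.29/408) = -126.45 mV
ΔE = -126.45 − (-93.90) = -32.54 mV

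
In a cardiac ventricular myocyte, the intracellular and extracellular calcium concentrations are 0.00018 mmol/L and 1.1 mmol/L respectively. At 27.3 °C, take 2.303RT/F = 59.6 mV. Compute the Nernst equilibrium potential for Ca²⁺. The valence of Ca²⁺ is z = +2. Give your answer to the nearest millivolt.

113 mV

E = (59.6/z) · log₁₀([Ca²⁺]_out/[Ca²⁺]_in) with z = +2.
= (59.6/2) · log₁₀(1.1/0.00018) = 29.80 · log₁₀(6111)
= 29.80 · (3.7861) = 112.83 mV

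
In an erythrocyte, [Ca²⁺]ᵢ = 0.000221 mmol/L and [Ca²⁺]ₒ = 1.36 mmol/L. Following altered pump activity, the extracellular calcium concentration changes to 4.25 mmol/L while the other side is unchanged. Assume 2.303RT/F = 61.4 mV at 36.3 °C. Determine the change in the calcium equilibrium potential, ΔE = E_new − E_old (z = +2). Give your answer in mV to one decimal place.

15.2 mV

E_old = (61.4/2)·log₁₀(1.36/0.000221) = 116.33 mV
E_new = (61.4/2)·log₁₀(4.25/0.000221) = 131.52 mV
ΔE = 131.52 − (116.33) = 15.19 mV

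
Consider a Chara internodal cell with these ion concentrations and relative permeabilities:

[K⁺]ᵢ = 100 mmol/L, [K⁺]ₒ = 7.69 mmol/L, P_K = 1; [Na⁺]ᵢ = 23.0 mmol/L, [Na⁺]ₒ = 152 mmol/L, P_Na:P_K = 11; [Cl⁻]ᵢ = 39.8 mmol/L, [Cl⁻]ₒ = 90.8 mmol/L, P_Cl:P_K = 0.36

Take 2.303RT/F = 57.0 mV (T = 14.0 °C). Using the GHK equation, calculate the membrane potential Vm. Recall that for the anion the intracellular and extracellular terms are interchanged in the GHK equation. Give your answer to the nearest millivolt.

37 mV

Vm = 57.0 · log₁₀[(Σ P·[cation]ₒ + Σ P·[anion]ᵢ) / (Σ P·[cation]ᵢ + Σ P·[anion]ₒ)]
Numerator = 1×7.69 + 11×152 + 0.36×39.8 = 1694
Denominator = 1×100 + 11×23.0 + 0.36×90.8 = 385.7
Vm = 57.0 · log₁₀(4.3922) = 57.0 × (0.6427) = 36.63 mV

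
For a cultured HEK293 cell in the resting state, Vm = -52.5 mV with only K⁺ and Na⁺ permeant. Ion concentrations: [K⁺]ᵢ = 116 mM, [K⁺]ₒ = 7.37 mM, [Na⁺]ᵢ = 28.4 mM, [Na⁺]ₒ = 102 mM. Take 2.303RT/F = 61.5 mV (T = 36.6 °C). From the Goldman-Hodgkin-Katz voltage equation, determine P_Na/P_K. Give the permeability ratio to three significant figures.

Let α = P_Na/P_K. GHK: Vm = 61.5·log₁₀[(Kₒ + α·Naₒ)/(Kᵢ + α·Naᵢ)].
10^(Vm/61.5) = 10^(-52.5/61.5) = 0.14007
So 0.14007·(Kᵢ + α·Naᵢ) = Kₒ + α·Naₒ → α = (0.14007·116.0 − 7.37) / (102.0 − 0.14007·28.4)
α = (16.25 − 7.37) / (102.0 − 3.978) = 8.878/98.02 = 0.09057

0.0906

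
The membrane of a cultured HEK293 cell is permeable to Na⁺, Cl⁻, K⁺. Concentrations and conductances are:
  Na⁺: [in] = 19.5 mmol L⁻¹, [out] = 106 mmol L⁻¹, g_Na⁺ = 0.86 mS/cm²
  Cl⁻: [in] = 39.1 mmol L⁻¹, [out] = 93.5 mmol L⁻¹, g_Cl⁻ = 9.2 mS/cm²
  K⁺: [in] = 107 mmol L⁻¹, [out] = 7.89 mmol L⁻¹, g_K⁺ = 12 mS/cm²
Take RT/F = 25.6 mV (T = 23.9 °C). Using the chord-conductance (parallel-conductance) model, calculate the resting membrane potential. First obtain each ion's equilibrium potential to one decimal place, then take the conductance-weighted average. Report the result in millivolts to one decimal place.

E_Na⁺ = (25.6/1)·ln(106/19.5) = 43.3 mV
E_Cl⁻ = (25.6/-1)·ln(93.5/39.1) = -22.3 mV
E_K⁺ = (25.6/1)·ln(7.89/107) = -66.7 mV
Vm = (Σ gᵢEᵢ)/(Σ gᵢ) = (0.86·43.3 + 9.2·-22.3 + 12·-66.7) / (0.86 + 9.2 + 12)
= -968.32 / 22.06 = -43.89 mV

-43.9 mV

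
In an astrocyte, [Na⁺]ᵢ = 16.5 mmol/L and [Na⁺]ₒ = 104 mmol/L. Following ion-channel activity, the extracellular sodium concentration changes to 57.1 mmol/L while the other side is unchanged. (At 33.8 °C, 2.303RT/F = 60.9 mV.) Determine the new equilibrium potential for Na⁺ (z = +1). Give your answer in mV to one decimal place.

32.8 mV

After the shift: [Na⁺]_out = 57.1, [Na⁺]_in = 16.5 mmol/L.
E_new = (60.9/1)·log₁₀(57.1/16.5) = 60.90 · (0.5392) = 32.83 mV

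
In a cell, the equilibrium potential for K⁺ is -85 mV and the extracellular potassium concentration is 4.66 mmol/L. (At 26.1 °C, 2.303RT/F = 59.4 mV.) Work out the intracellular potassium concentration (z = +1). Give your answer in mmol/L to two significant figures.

Nernst: E = (59.4/1) · log₁₀([out]/[in]), so log₁₀([out]/[in]) = -85.0 × 1 / 59.4 = -1.4310.
[out]/[in] = 10^(-1.4310) = 0.03707.
[in] = 4.66 / 0.03707 = 125.7 mmol/L.

130 mmol/L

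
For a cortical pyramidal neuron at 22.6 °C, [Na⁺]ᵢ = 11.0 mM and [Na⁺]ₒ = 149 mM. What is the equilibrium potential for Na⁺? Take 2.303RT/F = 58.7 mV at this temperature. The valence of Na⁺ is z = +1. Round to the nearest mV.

66 mV

E = (58.7/z) · log₁₀([Na⁺]_out/[Na⁺]_in) with z = +1.
= (58.7/1) · log₁₀(149/11.0) = 58.70 · log₁₀(13.55)
= 58.70 · (1.1318) = 66.44 mV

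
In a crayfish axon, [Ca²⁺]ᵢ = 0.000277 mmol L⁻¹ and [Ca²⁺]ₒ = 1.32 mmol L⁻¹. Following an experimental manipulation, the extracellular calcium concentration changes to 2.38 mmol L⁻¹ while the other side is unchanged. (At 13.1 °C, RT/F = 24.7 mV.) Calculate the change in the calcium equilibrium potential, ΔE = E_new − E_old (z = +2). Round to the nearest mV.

7 mV

E_old = (24.7/2)·ln(1.32/0.000277) = 104.59 mV
E_new = (24.7/2)·ln(2.38/0.000277) = 111.87 mV
ΔE = 111.87 − (104.59) = 7.28 mV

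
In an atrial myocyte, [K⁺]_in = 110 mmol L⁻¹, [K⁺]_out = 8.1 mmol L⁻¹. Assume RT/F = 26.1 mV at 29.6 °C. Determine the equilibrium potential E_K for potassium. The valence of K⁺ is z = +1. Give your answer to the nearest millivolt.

-68 mV

E = (26.1/z) · ln([K⁺]_out/[K⁺]_in) with z = +1.
= (26.1/1) · ln(8.1/110) = 26.10 · ln(0.07364)
= 26.10 · (-2.6086) = -68.08 mV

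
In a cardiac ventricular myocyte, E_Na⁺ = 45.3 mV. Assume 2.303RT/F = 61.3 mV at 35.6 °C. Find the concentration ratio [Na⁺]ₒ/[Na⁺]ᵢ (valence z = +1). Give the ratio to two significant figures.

5.5

log₁₀([out]/[in]) = E·z/(61.3) = 45.3 × 1 / 61.3 = 0.7390
[out]/[in] = 10^(0.7390) = 5.483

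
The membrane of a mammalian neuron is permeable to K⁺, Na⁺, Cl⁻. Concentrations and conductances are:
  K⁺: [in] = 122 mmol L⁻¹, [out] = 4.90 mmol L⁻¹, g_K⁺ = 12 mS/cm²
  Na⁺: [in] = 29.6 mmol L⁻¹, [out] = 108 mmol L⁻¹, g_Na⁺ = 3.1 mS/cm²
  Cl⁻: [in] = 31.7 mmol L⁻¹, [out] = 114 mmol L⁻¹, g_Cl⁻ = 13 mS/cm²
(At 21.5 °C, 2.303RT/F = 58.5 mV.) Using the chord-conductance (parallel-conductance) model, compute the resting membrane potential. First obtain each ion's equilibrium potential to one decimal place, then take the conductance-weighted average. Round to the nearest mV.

E_K⁺ = (58.5/1)·log₁₀(4.90/122) = -81.7 mV
E_Na⁺ = (58.5/1)·log₁₀(108/29.6) = 32.9 mV
E_Cl⁻ = (58.5/-1)·log₁₀(114/31.7) = -32.5 mV
Vm = (Σ gᵢEᵢ)/(Σ gᵢ) = (12·-81.7 + 3.1·32.9 + 13·-32.5) / (12 + 3.1 + 13)
= -1300.91 / 28.1 = -46.30 mV

-46 mV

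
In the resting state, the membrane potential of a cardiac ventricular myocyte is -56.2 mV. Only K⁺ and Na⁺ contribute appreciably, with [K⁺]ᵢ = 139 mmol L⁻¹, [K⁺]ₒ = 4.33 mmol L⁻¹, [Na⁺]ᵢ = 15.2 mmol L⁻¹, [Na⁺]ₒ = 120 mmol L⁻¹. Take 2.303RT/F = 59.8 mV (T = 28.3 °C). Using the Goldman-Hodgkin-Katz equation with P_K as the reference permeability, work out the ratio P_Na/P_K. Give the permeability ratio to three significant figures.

Let α = P_Na/P_K. GHK: Vm = 59.8·log₁₀[(Kₒ + α·Naₒ)/(Kᵢ + α·Naᵢ)].
10^(Vm/59.8) = 10^(-56.2/59.8) = 0.11487
So 0.11487·(Kᵢ + α·Naᵢ) = Kₒ + α·Naₒ → α = (0.11487·139.0 − 4.33) / (120.0 − 0.11487·15.2)
α = (15.97 − 4.33) / (120.0 − 1.746) = 11.64/118.3 = 0.0984

0.0984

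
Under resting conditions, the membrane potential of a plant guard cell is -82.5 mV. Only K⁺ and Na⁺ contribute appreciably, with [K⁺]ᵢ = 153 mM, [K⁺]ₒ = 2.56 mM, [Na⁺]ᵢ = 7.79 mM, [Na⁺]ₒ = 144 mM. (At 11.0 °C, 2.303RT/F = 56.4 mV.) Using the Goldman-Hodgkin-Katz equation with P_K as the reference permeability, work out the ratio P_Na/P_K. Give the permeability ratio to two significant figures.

0.019

Let α = P_Na/P_K. GHK: Vm = 56.4·log₁₀[(Kₒ + α·Naₒ)/(Kᵢ + α·Naᵢ)].
10^(Vm/56.4) = 10^(-82.5/56.4) = 0.034454
So 0.034454·(Kᵢ + α·Naᵢ) = Kₒ + α·Naₒ → α = (0.034454·153.0 − 2.56) / (144.0 − 0.034454·7.79)
α = (5.271 − 2.56) / (144.0 − 0.2684) = 2.711/143.7 = 0.01886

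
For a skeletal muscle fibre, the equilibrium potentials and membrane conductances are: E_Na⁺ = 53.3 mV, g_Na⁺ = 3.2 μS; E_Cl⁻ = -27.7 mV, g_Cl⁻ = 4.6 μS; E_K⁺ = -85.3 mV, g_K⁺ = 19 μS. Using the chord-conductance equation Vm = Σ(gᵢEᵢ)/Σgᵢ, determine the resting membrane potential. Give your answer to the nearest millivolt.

-59 mV

Σ gᵢEᵢ = 3.2·(53.3) + 4.6·(-27.7) + 19·(-85.3) = -1577.56
Σ gᵢ = 3.2 + 4.6 + 19 = 26.8
Vm = -1577.56 / 26.8 = -58.86 mV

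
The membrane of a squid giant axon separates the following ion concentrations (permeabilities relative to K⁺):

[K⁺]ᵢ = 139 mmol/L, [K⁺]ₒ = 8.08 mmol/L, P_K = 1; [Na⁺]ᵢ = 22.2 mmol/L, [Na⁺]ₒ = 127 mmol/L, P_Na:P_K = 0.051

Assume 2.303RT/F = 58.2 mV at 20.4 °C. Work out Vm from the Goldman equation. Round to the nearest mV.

Vm = 58.2 · log₁₀[(Σ P·[cation]ₒ + Σ P·[anion]ᵢ) / (Σ P·[cation]ᵢ + Σ P·[anion]ₒ)]
Numerator = 1×8.08 + 0.051×127 = 14.56
Denominator = 1×139 + 0.051×22.2 = 140.1
Vm = 58.2 · log₁₀(0.10388) = 58.2 × (-0.9835) = -57.24 mV

-57 mV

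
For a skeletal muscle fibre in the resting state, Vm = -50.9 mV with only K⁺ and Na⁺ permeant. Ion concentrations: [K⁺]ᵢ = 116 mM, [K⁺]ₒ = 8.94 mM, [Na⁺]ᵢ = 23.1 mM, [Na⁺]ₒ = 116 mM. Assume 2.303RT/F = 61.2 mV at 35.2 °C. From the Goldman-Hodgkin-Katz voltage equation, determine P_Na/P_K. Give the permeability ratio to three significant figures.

0.0724

Let α = P_Na/P_K. GHK: Vm = 61.2·log₁₀[(Kₒ + α·Naₒ)/(Kᵢ + α·Naᵢ)].
10^(Vm/61.2) = 10^(-50.9/61.2) = 0.14733
So 0.14733·(Kᵢ + α·Naᵢ) = Kₒ + α·Naₒ → α = (0.14733·116.0 − 8.94) / (116.0 − 0.14733·23.1)
α = (17.09 − 8.94) / (116.0 − 3.403) = 8.151/112.6 = 0.07239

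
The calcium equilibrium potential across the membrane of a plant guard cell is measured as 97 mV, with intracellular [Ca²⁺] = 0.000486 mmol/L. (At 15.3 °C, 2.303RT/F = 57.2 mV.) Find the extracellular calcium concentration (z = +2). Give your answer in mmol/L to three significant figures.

Nernst: E = (57.2/2) · log₁₀([out]/[in]), so log₁₀([out]/[in]) = 97.0 × 2 / 57.2 = 3.3916.
[out]/[in] = 10^(3.3916) = 2464.
[out] = 2464 × 0.000486 = 1.197 mmol/L.

1.20 mmol/L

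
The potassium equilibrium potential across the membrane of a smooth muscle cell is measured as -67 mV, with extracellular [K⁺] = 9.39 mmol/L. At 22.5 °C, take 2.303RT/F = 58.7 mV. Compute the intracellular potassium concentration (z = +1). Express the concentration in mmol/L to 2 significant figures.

Nernst: E = (58.7/1) · log₁₀([out]/[in]), so log₁₀([out]/[in]) = -67.0 × 1 / 58.7 = -1.1414.
[out]/[in] = 10^(-1.1414) = 0.07221.
[in] = 9.39 / 0.07221 = 130 mmol/L.

130 mmol/L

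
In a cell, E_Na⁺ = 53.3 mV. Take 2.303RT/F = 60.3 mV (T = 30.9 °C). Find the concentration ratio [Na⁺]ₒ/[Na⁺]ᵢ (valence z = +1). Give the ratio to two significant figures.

log₁₀([out]/[in]) = E·z/(60.3) = 53.3 × 1 / 60.3 = 0.8839
[out]/[in] = 10^(0.8839) = 7.654

7.7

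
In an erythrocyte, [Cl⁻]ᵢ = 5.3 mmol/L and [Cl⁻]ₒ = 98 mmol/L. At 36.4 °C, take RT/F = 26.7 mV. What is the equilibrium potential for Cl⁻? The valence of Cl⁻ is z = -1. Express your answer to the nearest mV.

E = (26.7/z) · ln([Cl⁻]_out/[Cl⁻]_in) with z = -1.
For an anion, dividing by z = -1 reverses the sign.
= (26.7/-1) · ln(98/5.3) = -26.70 · ln(18.49)
= -26.70 · (2.9173) = -77.89 mV

-78 mV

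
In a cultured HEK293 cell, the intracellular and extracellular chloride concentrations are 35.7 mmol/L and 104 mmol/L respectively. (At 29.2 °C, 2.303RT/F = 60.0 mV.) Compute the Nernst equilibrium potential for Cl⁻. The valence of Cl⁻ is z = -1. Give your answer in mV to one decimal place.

E = (60.0/z) · log₁₀([Cl⁻]_out/[Cl⁻]_in) with z = -1.
For an anion, dividing by z = -1 reverses the sign.
= (60.0/-1) · log₁₀(104/35.7) = -60.00 · log₁₀(2.913)
= -60.00 · (0.4644) = -27.86 mV

-27.9 mV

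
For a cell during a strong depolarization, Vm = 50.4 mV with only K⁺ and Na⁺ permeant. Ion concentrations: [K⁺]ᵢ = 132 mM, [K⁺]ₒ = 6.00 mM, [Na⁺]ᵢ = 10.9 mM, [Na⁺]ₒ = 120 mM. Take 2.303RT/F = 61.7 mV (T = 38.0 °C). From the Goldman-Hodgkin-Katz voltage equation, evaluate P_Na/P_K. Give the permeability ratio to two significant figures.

18

Let α = P_Na/P_K. GHK: Vm = 61.7·log₁₀[(Kₒ + α·Naₒ)/(Kᵢ + α·Naᵢ)].
10^(Vm/61.7) = 10^(50.4/61.7) = 6.5593
So 6.5593·(Kᵢ + α·Naᵢ) = Kₒ + α·Naₒ → α = (6.5593·132.0 − 6.0) / (120.0 − 6.5593·10.9)
α = (865.8 − 6.0) / (120.0 − 71.5) = 859.8/48.5 = 17.73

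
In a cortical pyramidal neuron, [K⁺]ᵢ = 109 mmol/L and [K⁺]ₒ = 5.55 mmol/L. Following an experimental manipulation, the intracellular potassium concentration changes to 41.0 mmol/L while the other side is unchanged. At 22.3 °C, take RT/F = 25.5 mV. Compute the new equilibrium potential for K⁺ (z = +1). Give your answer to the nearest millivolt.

After the shift: [K⁺]_out = 5.55, [K⁺]_in = 41.0 mmol/L.
E_new = (25.5/1)·ln(5.55/41.0) = 25.50 · (-1.9998) = -50.99 mV

-51 mV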